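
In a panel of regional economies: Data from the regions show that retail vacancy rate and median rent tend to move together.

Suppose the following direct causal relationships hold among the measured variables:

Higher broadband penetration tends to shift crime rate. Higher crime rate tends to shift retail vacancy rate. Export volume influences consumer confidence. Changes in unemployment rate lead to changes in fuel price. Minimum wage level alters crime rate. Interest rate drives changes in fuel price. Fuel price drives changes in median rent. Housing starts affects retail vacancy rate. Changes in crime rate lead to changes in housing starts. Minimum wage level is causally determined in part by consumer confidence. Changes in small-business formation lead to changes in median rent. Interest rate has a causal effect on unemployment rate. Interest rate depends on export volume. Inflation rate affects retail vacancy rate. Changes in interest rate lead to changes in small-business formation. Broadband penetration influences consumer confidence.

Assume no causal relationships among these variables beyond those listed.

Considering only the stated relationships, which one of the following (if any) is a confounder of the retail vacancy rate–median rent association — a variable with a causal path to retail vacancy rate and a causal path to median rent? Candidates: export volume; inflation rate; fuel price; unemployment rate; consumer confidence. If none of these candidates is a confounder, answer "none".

export volume

Export volume causes retail vacancy rate (export volume → consumer confidence → minimum wage level → crime rate → retail vacancy rate) and also causes median rent (export volume → interest rate → fuel price → median rent); it is a common cause of both.
Each of the other candidates lacks a causal path to at least one of retail vacancy rate and median rent, so they do not confound the relationship.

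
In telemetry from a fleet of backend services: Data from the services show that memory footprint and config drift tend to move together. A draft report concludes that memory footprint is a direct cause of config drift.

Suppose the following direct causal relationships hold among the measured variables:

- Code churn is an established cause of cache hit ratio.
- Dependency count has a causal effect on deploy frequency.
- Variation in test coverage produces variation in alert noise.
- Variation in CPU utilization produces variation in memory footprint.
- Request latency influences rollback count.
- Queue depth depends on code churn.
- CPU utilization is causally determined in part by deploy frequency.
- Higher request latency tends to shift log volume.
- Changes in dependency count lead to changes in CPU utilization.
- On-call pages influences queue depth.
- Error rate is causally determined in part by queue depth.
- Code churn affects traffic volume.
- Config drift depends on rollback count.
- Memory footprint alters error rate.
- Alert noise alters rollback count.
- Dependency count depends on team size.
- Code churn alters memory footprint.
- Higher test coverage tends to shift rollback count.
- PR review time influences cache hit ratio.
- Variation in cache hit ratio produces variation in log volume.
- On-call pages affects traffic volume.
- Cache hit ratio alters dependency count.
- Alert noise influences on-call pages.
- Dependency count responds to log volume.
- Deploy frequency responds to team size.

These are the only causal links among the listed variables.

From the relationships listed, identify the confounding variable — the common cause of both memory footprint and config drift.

request latency

Request latency has a causal path to memory footprint (request latency → log volume → dependency count → CPU utilization → memory footprint) and a separate causal path to config drift (request latency → rollback count → config drift), so it is a common cause of both.
No stated relationship gives memory footprint a causal route to config drift, so the correlation is explained by the shared upstream cause rather than a direct effect.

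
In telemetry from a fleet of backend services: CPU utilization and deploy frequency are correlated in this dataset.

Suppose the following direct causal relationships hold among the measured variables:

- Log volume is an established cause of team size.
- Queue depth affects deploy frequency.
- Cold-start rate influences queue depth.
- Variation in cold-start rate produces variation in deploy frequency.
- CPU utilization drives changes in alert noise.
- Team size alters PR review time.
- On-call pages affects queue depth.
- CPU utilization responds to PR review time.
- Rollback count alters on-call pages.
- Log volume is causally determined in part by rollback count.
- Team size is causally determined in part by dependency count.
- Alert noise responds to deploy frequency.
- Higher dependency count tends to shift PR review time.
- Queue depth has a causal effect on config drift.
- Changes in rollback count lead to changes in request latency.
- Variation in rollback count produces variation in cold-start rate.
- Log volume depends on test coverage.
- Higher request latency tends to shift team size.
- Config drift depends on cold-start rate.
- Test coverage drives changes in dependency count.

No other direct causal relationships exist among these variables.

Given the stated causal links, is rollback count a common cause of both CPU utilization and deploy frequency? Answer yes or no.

yes

Rollback count has a causal path to CPU utilization (rollback count → request latency → team size → PR review time → CPU utilization) and to deploy frequency (rollback count → cold-start rate → deploy frequency), so it is a common cause of both — a confounder.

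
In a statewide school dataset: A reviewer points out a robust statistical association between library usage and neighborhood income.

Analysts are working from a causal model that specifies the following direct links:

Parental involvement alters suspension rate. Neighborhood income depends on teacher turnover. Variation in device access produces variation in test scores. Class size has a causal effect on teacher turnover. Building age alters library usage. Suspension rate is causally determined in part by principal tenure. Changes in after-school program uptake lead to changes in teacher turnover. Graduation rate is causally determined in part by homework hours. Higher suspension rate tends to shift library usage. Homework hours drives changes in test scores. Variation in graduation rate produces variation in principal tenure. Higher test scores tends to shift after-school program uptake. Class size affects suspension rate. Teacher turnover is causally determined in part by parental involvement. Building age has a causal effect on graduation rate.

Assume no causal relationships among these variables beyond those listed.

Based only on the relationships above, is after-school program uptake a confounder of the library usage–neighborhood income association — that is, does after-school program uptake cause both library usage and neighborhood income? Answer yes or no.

no

After-school program uptake has no stated causal path to library usage. A confounder must cause both variables, so after-school program uptake does not qualify.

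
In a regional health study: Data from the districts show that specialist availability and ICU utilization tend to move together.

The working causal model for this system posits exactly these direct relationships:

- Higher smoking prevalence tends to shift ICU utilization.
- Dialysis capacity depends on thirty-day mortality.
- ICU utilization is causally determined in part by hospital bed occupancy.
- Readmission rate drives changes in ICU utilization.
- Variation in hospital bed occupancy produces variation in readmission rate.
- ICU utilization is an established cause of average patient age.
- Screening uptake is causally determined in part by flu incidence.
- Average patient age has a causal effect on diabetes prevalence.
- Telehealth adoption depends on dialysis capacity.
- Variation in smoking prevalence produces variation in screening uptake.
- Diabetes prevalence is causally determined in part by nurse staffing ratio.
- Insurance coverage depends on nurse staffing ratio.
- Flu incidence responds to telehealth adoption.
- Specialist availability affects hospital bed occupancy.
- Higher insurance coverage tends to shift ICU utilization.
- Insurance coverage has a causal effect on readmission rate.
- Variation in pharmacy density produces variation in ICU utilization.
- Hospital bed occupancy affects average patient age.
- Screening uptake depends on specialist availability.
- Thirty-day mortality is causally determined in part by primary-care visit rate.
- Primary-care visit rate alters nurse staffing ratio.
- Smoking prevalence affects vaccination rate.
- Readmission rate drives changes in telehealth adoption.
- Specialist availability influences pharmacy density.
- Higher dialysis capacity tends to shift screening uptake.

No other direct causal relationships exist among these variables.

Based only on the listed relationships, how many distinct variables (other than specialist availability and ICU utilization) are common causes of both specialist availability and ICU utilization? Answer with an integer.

0

No listed variable has a causal path to both specialist availability and ICU utilization, so there are no common causes.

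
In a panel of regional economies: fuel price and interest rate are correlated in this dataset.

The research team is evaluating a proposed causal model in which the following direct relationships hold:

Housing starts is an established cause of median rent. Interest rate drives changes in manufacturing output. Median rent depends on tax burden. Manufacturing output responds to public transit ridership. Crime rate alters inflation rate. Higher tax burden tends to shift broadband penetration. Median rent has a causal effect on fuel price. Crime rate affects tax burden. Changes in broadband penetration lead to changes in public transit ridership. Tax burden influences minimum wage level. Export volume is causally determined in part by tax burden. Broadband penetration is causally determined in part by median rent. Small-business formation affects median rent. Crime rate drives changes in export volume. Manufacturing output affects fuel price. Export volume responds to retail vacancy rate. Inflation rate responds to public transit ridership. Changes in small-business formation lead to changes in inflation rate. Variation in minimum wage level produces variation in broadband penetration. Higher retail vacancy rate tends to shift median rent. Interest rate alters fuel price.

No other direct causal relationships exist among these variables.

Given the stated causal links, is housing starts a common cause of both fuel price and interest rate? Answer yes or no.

Housing starts has no stated causal path to interest rate. A confounder must cause both variables, so housing starts does not qualify.

no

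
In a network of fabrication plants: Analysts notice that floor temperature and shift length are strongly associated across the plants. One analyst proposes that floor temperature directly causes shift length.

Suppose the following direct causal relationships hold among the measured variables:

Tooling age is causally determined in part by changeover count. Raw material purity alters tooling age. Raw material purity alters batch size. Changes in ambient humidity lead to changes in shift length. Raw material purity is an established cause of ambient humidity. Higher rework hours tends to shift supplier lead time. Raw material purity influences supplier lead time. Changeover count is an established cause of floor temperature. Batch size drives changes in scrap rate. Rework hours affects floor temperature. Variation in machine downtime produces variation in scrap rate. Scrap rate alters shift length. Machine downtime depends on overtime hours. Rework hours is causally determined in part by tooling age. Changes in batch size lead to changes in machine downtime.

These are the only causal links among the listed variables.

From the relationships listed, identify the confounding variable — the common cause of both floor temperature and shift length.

Raw material purity has a causal path to floor temperature (raw material purity → tooling age → rework hours → floor temperature) and a separate causal path to shift length (raw material purity → ambient humidity → shift length), so it is a common cause of both.
No stated relationship gives floor temperature a causal route to shift length, so the correlation is explained by the shared upstream cause rather than a direct effect.

raw material purity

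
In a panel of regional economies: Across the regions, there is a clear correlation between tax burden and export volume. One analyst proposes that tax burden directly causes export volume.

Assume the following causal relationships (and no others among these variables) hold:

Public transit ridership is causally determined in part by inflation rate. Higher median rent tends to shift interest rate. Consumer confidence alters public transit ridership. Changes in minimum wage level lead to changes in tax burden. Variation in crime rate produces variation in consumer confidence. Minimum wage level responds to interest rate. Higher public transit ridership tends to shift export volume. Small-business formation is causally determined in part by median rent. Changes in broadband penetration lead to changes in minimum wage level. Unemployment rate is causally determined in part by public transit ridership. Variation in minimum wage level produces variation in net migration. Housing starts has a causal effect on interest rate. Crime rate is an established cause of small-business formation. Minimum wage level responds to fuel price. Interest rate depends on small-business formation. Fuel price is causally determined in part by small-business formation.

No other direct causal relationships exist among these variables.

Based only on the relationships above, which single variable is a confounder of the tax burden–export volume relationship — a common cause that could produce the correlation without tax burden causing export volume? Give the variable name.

crime rate

Crime rate has a causal path to tax burden (crime rate → small-business formation → fuel price → minimum wage level → tax burden) and a separate causal path to export volume (crime rate → consumer confidence → public transit ridership → export volume), so it is a common cause of both.
No stated relationship gives tax burden a causal route to export volume, so the correlation is explained by the shared upstream cause rather than a direct effect.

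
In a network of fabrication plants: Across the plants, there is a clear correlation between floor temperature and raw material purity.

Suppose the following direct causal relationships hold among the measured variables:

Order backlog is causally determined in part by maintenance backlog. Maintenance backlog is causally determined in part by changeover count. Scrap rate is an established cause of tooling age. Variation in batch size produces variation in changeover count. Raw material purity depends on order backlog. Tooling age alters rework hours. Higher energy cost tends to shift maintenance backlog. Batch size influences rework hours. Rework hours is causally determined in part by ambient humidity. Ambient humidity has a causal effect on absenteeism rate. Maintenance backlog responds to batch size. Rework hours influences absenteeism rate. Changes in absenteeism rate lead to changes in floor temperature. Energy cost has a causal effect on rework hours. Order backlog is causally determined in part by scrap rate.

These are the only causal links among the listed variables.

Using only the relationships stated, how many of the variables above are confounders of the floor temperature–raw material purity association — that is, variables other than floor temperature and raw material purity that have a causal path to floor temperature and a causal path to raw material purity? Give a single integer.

3

The common causes are: batch size (to floor temperature via batch size → rework hours → absenteeism rate → floor temperature; to raw material purity via batch size → maintenance backlog → order backlog → raw material purity); energy cost (to floor temperature via energy cost → rework hours → absenteeism rate → floor temperature; to raw material purity via energy cost → maintenance backlog → order backlog → raw material purity); scrap rate (to floor temperature via scrap rate → tooling age → rework hours → absenteeism rate → floor temperature; to raw material purity via scrap rate → order backlog → raw material purity).
Every other variable lacks a causal path to at least one of floor temperature and raw material purity.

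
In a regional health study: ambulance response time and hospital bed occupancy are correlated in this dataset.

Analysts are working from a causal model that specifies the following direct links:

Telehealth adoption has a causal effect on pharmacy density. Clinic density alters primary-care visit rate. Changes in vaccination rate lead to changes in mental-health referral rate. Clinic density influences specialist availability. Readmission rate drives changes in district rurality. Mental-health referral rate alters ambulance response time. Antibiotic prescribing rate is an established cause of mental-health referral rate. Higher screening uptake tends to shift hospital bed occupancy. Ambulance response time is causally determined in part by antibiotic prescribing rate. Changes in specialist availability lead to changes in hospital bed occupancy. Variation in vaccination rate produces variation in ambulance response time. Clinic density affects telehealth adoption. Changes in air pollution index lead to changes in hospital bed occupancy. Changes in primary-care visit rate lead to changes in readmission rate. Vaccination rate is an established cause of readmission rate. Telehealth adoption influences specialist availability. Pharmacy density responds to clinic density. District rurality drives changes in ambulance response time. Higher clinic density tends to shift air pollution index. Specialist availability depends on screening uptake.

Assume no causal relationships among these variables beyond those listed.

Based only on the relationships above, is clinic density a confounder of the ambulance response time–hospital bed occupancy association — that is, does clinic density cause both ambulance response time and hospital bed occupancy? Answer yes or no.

yes

Clinic density has a causal path to ambulance response time (clinic density → primary-care visit rate → readmission rate → district rurality → ambulance response time) and to hospital bed occupancy (clinic density → air pollution index → hospital bed occupancy), so it is a common cause of both — a confounder.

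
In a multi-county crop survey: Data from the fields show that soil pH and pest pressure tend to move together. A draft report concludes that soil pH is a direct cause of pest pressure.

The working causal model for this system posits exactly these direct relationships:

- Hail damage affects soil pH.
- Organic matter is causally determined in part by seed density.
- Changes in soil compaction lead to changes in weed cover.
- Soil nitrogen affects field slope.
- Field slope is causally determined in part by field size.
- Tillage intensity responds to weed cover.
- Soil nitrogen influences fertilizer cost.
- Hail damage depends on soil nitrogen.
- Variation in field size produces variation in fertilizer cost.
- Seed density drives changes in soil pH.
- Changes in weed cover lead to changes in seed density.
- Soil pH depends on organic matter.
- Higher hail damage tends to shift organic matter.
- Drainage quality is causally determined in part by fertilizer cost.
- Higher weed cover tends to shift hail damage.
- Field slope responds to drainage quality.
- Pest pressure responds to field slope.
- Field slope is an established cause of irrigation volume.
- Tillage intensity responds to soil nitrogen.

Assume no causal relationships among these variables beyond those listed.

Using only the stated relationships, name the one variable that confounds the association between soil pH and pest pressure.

Soil nitrogen has a causal path to soil pH (soil nitrogen → hail damage → soil pH) and a separate causal path to pest pressure (soil nitrogen → field slope → pest pressure), so it is a common cause of both.
No stated relationship gives soil pH a causal route to pest pressure, so the correlation is explained by the shared upstream cause rather than a direct effect.

soil nitrogen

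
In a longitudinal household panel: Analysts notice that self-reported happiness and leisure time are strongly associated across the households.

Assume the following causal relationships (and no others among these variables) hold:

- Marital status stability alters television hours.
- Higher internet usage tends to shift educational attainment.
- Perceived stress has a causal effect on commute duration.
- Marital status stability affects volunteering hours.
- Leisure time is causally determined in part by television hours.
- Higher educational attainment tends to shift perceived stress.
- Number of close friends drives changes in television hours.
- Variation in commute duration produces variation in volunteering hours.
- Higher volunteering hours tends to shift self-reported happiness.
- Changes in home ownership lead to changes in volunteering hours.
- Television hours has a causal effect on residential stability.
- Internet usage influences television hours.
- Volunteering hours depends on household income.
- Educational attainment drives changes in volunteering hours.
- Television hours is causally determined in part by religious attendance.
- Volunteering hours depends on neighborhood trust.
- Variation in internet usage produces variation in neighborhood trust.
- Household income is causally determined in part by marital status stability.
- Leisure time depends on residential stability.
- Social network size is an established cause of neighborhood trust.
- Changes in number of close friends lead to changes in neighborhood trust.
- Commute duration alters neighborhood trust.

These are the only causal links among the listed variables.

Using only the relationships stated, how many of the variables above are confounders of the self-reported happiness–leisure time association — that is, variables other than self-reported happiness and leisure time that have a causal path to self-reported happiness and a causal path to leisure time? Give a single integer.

The common causes are: internet usage (to self-reported happiness via internet usage → educational attainment → volunteering hours → self-reported happiness; to leisure time via internet usage → television hours → leisure time); marital status stability (to self-reported happiness via marital status stability → volunteering hours → self-reported happiness; to leisure time via marital status stability → television hours → leisure time); number of close friends (to self-reported happiness via number of close friends → neighborhood trust → volunteering hours → self-reported happiness; to leisure time via number of close friends → television hours → leisure time).
Every other variable lacks a causal path to at least one of self-reported happiness and leisure time.

3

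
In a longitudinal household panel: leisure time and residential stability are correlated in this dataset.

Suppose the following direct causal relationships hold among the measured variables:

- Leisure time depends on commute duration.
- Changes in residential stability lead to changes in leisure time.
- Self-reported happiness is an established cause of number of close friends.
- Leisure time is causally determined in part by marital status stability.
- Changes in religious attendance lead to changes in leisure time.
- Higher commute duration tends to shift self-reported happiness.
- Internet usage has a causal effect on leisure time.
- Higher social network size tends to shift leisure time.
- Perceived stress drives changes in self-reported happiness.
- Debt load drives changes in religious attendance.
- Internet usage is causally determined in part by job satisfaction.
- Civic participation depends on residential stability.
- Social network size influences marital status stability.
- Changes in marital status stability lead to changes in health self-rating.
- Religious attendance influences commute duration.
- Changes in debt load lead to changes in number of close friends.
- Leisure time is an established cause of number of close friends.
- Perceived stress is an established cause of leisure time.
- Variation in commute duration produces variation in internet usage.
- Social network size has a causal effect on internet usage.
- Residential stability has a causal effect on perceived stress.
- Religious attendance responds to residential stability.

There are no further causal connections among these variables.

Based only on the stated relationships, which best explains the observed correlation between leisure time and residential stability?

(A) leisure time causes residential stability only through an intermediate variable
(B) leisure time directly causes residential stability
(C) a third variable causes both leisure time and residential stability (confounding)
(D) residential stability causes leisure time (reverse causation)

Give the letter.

The stated link runs residential stability → leisure time; leisure time has no causal path to residential stability. No variable causes both, so confounding is ruled out. The correlation reflects reverse causation.

D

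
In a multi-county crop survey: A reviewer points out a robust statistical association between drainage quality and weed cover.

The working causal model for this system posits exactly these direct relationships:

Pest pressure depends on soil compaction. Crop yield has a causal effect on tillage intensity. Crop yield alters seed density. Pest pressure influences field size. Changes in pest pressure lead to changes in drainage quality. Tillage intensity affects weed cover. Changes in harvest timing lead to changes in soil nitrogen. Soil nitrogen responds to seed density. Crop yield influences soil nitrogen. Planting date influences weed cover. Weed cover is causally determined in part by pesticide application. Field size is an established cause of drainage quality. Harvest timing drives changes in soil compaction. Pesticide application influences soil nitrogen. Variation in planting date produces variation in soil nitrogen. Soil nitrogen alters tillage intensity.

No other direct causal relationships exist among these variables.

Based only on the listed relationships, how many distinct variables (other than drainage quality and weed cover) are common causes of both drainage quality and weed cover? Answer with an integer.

The common causes are: harvest timing (to drainage quality via harvest timing → soil compaction → pest pressure → drainage quality; to weed cover via harvest timing → soil nitrogen → tillage intensity → weed cover).
Every other variable lacks a causal path to at least one of drainage quality and weed cover.

1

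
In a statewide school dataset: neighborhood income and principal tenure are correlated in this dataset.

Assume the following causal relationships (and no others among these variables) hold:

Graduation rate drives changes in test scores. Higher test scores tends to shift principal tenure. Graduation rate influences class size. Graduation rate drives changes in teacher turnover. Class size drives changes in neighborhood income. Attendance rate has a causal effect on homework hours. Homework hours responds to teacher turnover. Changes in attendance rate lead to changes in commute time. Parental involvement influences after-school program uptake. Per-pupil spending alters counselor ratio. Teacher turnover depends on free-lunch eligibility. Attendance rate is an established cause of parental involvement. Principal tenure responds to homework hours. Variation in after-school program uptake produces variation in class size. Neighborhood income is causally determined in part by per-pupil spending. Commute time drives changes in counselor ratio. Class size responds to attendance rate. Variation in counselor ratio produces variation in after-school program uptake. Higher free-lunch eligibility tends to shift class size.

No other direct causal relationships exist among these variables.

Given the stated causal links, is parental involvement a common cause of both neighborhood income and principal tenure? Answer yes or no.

no

Parental involvement has no stated causal path to principal tenure. A confounder must cause both variables, so parental involvement does not qualify.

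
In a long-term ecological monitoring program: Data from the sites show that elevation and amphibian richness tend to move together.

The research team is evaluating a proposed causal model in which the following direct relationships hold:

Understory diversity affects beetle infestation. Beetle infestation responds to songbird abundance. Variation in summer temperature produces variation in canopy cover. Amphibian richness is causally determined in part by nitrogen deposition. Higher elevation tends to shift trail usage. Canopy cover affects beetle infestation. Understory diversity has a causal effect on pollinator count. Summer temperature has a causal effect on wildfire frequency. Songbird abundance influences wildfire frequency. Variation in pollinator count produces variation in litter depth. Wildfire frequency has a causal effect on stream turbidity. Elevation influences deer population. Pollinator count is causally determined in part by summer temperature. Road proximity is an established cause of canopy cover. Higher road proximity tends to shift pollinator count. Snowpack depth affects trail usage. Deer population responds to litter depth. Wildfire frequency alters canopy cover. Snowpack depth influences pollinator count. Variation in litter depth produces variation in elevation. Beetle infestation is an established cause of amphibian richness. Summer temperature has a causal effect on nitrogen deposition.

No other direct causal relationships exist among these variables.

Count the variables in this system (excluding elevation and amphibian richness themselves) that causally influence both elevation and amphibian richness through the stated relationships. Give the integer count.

3

The common causes are: road proximity (to elevation via road proximity → pollinator count → litter depth → elevation; to amphibian richness via road proximity → canopy cover → beetle infestation → amphibian richness); summer temperature (to elevation via summer temperature → pollinator count → litter depth → elevation; to amphibian richness via summer temperature → nitrogen deposition → amphibian richness); understory diversity (to elevation via understory diversity → pollinator count → litter depth → elevation; to amphibian richness via understory diversity → beetle infestation → amphibian richness).
Every other variable lacks a causal path to at least one of elevation and amphibian richness.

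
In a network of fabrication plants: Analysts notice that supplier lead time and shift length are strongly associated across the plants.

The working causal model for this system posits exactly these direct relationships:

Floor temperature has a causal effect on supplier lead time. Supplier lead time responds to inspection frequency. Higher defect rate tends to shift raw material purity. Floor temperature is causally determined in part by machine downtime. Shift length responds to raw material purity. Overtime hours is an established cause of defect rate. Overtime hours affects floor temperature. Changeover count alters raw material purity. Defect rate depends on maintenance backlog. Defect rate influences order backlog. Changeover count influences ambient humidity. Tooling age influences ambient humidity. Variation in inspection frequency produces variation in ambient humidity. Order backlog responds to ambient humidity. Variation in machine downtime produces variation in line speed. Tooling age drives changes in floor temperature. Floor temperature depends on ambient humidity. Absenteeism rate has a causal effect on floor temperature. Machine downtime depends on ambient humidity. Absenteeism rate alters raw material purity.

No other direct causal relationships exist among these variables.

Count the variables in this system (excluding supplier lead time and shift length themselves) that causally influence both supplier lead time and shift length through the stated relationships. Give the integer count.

3

The common causes are: absenteeism rate (to supplier lead time via absenteeism rate → floor temperature → supplier lead time; to shift length via absenteeism rate → raw material purity → shift length); changeover count (to supplier lead time via changeover count → ambient humidity → floor temperature → supplier lead time; to shift length via changeover count → raw material purity → shift length); overtime hours (to supplier lead time via overtime hours → floor temperature → supplier lead time; to shift length via overtime hours → defect rate → raw material purity → shift length).
Every other variable lacks a causal path to at least one of supplier lead time and shift length.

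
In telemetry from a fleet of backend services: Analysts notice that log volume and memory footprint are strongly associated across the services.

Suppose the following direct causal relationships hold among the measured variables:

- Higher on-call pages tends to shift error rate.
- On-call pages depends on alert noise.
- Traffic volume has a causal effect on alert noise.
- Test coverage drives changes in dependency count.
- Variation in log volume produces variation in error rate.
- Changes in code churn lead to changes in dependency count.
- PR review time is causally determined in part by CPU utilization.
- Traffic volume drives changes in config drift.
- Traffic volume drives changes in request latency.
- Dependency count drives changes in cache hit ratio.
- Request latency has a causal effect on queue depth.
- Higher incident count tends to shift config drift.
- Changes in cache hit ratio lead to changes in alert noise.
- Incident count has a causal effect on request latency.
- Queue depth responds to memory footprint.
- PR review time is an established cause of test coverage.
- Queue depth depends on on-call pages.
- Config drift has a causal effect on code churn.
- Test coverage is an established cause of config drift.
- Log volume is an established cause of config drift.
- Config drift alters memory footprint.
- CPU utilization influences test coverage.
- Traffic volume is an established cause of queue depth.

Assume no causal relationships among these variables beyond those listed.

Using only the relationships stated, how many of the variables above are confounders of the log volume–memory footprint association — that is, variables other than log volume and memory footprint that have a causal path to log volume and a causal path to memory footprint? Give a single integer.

No listed variable has a causal path to both log volume and memory footprint, so there are no common causes.

0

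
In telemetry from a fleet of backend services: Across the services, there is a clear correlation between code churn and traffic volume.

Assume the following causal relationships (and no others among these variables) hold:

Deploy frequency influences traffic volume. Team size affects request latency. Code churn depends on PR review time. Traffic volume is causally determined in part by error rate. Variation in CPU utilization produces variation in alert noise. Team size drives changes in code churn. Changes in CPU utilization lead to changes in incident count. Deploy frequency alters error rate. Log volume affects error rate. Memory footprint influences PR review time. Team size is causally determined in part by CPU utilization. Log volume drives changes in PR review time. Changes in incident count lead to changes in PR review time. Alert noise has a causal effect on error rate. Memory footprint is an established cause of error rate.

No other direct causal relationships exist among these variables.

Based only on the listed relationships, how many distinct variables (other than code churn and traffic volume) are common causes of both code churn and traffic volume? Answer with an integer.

The common causes are: CPU utilization (to code churn via CPU utilization → team size → code churn; to traffic volume via CPU utilization → alert noise → error rate → traffic volume); log volume (to code churn via log volume → PR review time → code churn; to traffic volume via log volume → error rate → traffic volume); memory footprint (to code churn via memory footprint → PR review time → code churn; to traffic volume via memory footprint → error rate → traffic volume).
Every other variable lacks a causal path to at least one of code churn and traffic volume.

3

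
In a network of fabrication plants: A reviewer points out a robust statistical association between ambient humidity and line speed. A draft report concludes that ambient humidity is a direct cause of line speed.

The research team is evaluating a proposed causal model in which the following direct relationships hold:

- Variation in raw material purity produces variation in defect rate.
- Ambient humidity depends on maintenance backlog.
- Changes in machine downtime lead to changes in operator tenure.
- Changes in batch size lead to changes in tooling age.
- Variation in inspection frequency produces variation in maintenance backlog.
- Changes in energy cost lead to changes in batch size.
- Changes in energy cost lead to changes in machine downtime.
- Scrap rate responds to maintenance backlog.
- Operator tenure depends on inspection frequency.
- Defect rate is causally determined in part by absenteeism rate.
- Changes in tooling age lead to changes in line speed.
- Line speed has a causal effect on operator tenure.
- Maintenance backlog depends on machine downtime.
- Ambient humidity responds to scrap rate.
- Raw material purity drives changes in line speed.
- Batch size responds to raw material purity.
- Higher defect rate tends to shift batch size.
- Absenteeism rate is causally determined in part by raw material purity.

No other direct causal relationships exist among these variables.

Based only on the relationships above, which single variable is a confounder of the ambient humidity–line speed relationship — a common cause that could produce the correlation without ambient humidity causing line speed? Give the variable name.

Energy cost has a causal path to ambient humidity (energy cost → machine downtime → maintenance backlog → ambient humidity) and a separate causal path to line speed (energy cost → batch size → tooling age → line speed), so it is a common cause of both.
No stated relationship gives ambient humidity a causal route to line speed, so the correlation is explained by the shared upstream cause rather than a direct effect.

energy cost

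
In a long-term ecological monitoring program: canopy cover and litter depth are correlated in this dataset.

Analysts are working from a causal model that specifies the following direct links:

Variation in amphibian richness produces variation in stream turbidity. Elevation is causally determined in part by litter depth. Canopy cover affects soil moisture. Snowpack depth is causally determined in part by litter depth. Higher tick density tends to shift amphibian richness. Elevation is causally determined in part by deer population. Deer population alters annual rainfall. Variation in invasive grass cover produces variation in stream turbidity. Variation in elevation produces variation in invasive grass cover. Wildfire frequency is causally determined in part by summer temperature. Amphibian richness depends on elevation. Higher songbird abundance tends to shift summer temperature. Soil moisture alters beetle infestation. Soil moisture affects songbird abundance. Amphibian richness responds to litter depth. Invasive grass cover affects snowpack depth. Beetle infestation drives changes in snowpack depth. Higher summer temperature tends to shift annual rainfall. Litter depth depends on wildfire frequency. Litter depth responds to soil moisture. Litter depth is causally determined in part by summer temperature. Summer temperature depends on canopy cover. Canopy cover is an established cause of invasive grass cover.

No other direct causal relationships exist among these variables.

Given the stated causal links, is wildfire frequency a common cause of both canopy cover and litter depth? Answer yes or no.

no

Wildfire frequency has no stated causal path to canopy cover. A confounder must cause both variables, so wildfire frequency does not qualify.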